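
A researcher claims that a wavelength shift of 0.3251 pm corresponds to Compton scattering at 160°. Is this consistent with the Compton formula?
No, inconsistent

Calculate the expected shift for θ = 160°:

Δλ_expected = λ_C(1 - cos(160°))
Δλ_expected = 2.4263 × (1 - cos(160°))
Δλ_expected = 2.4263 × 1.9397
Δλ_expected = 4.7063 pm

Given shift: 0.3251 pm
Expected shift: 4.7063 pm
Difference: 4.3812 pm

The values do not match. The given shift corresponds to θ ≈ 30.0°, not 160°.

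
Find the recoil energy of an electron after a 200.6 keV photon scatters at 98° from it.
61.9874 keV

By energy conservation: K_e = E_initial - E_final

First find the scattered photon energy:
Initial wavelength: λ = hc/E = 6.1807 pm
Compton shift: Δλ = λ_C(1 - cos(98°)) = 2.7640 pm
Final wavelength: λ' = 6.1807 + 2.7640 = 8.9447 pm
Final photon energy: E' = hc/λ' = 138.6126 keV

Electron kinetic energy:
K_e = E - E' = 200.6000 - 138.6126 = 61.9874 keV

(Intermediate values are shown rounded; full precision is carried through to the final answer.)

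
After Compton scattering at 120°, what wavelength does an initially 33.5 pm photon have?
37.1395 pm

Using the Compton formula: λ' = λ + λ_C(1 − cos θ)

For θ = 120°, cos θ = -1/2 (exact) = -0.5000, so:
1 − cos 120° = 1 − (-1/2) = 1.5000

Δλ = λ_C × 1.5000 = 2.4263 × 1.5000 = 3.6395 pm

λ' = 33.5 + 3.6395 = 37.1395 pm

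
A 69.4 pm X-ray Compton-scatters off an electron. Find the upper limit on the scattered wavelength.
74.2526 pm (at θ = 180°)

The Compton shift is Δλ = λ_C(1 − cos θ).

Since cos θ ranges from −1 to 1, the factor (1 − cos θ) ranges from 0 to 2; the maximum shift occurs at θ = 180° (backscattering):
Δλ_max = 2λ_C = 2 × 2.4263 pm = 4.8526 pm

Maximum scattered wavelength:
λ'_max = λ₀ + Δλ_max = 69.4 + 4.8526 = 74.2526 pm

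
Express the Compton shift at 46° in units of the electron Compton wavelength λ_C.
0.3053 λ_C

The Compton shift formula is:
Δλ = λ_C(1 - cos θ)

Dividing both sides by λ_C:
Δλ/λ_C = 1 - cos θ

For θ = 46°:
Δλ/λ_C = 1 - cos(46°)
Δλ/λ_C = 1 - 0.6947
Δλ/λ_C = 0.3053

This means the shift is 0.3053 × λ_C = 0.7409 pm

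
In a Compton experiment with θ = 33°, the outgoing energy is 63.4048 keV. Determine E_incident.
64.6999 keV

Convert final energy to wavelength (hc ≈ 1239.842 keV·pm):
λ' = hc/E' = 1239.842 / 63.4048 = 19.5544 pm

Calculate the Compton shift:
Δλ = λ_C(1 - cos(33°))
Δλ = 2.4263 × (1 - cos(33°))
Δλ = 0.3914 pm

Initial wavelength:
λ = λ' - Δλ = 19.5544 - 0.3914 = 19.1630 pm

Initial energy:
E = hc/λ = 1239.842 / 19.1630 = 64.6999 keV

(Intermediate values are shown rounded; full precision is carried through to the final answer.)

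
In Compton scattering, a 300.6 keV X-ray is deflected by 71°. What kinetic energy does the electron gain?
85.3847 keV

By energy conservation: K_e = E_initial - E_final

First find the scattered photon energy:
Initial wavelength: λ = hc/E = 4.1246 pm
Compton shift: Δλ = λ_C(1 - cos(71°)) = 1.6364 pm
Final wavelength: λ' = 4.1246 + 1.6364 = 5.7609 pm
Final photon energy: E' = hc/λ' = 215.2153 keV

Electron kinetic energy:
K_e = E - E' = 300.6000 - 215.2153 = 85.3847 keV

(Intermediate values are shown rounded; full precision is carried through to the final answer.)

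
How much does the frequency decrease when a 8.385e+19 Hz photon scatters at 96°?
3.592e+19 Hz (decrease)

Convert frequency to wavelength (c = 299792458 m/s):
λ₀ = c/f₀ = 299792458/8.385e+19 = 3.5753424e-12 m = 3.5753 pm

Calculate Compton shift:
Δλ = λ_C(1 - cos(96°)) = 2.6799 pm

Final wavelength:
λ' = λ₀ + Δλ = 3.5753 + 2.6799 = 6.2553 pm

Final frequency:
f' = c/λ' = 299792458/6.2552711e-12 = 4.7926373e+19 Hz

Frequency shift (decrease):
Δf = f₀ - f' = 8.385e+19 - 4.7926373e+19 = 3.592e+19 Hz

(Intermediate values are shown rounded; full precision is carried through to the final answer.)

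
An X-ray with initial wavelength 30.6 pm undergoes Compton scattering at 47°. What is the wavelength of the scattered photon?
31.3716 pm

Using the Compton scattering formula:
λ' = λ + Δλ = λ + λ_C(1 - cos θ)

Given:
- Initial wavelength λ = 30.6 pm
- Scattering angle θ = 47°
- Compton wavelength λ_C ≈ 2.4263 pm

Calculate the shift:
Δλ = 2.4263 × (1 - cos(47°))
Δλ = 2.4263 × 0.3180
Δλ = 0.7716 pm

Final wavelength:
λ' = 30.6 + 0.7716 = 31.3716 pm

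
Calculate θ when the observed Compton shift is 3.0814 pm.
105.66°

From the Compton formula Δλ = λ_C(1 - cos θ), we can solve for θ:

cos θ = 1 - Δλ/λ_C

Given:
- Δλ = 3.0814 pm
- λ_C = h/(m_e·c) ≈ 2.42631024 pm

cos θ = 1 - 3.0814/2.42631024
cos θ = 1 - 1.269994
cos θ = -0.269994

θ = arccos(-0.269994)
θ = 105.66°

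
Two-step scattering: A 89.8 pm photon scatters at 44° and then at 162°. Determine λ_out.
95.2148 pm

Apply Compton shift twice:

First scattering at θ₁ = 44°:
Δλ₁ = λ_C(1 - cos(44°))
Δλ₁ = 2.4263 × 0.2807
Δλ₁ = 0.6810 pm

After first scattering:
λ₁ = 89.8 + 0.6810 = 90.4810 pm

Second scattering at θ₂ = 162°:
Δλ₂ = λ_C(1 - cos(162°))
Δλ₂ = 2.4263 × 1.9511
Δλ₂ = 4.7339 pm

Final wavelength:
λ₂ = 90.4810 + 4.7339 = 95.2148 pm

Total shift: Δλ_total = 0.6810 + 4.7339 = 5.4148 pm

(Intermediate values are shown rounded; full precision is carried through to the final answer.)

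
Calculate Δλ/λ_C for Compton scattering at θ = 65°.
0.5774 λ_C

The Compton shift formula is:
Δλ = λ_C(1 - cos θ)

Dividing both sides by λ_C:
Δλ/λ_C = 1 - cos θ

For θ = 65°:
Δλ/λ_C = 1 - cos(65°)
Δλ/λ_C = 1 - 0.4226
Δλ/λ_C = 0.5774

This means the shift is 0.5774 × λ_C = 1.4009 pm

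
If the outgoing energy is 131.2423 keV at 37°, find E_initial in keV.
138.4000 keV

Convert final energy to wavelength (hc ≈ 1239.842 keV·pm):
λ' = hc/E' = 1239.842 / 131.2423 = 9.4470 pm

Calculate the Compton shift:
Δλ = λ_C(1 - cos(37°))
Δλ = 2.4263 × (1 - cos(37°))
Δλ = 0.4886 pm

Initial wavelength:
λ = λ' - Δλ = 9.4470 - 0.4886 = 8.9584 pm

Initial energy:
E = hc/λ = 1239.842 / 8.9584 = 138.4000 keV

(Intermediate values are shown rounded; full precision is carried through to the final answer.)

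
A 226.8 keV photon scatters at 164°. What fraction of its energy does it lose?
0.4654 (or 46.54%)

Calculate initial and final photon energies:

Initial: E₀ = 226.8 keV → λ₀ = 5.4667 pm
Compton shift: Δλ = 4.7586 pm
Final wavelength: λ' = 10.2253 pm
Final energy: E' = 121.2523 keV

Fractional energy loss:
(E₀ - E')/E₀ = (226.8000 - 121.2523)/226.8000
= 105.5477/226.8000
= 0.4654
= 46.54%

(Intermediate values are shown rounded; full precision is carried through to the final answer.)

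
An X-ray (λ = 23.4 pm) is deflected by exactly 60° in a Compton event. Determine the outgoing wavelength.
24.6132 pm

Using the Compton formula: λ' = λ + λ_C(1 − cos θ)

For θ = 60°, cos θ = 1/2 (exact) = 0.5000, so:
1 − cos 60° = 1 − (1/2) = 0.5000

Δλ = λ_C × 0.5000 = 2.4263 × 0.5000 = 1.2132 pm

λ' = 23.4 + 1.2132 = 24.6132 pm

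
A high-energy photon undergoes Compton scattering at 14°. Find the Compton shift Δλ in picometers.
0.0721 pm

Using the Compton scattering formula:
Δλ = λ_C(1 - cos θ)

where λ_C = h/(m_e·c) ≈ 2.4263 pm is the Compton wavelength of an electron.

For θ = 14°:
cos(14°) = 0.9703
1 - cos(14°) = 0.0297

Δλ = 2.4263 × 0.0297
Δλ = 0.0721 pm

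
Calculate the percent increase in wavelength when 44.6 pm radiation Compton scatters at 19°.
0.2964%

Calculate the Compton shift:
Δλ = λ_C(1 - cos(19°))
Δλ = 2.4263 × (1 - cos(19°))
Δλ = 2.4263 × 0.0545
Δλ = 0.1322 pm

Percentage change:
(Δλ/λ₀) × 100 = (0.1322/44.6) × 100
= 0.2964%

(Intermediate values are shown rounded; full precision is carried through to the final answer.)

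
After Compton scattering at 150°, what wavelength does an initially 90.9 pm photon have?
95.4276 pm

Using the Compton formula: λ' = λ + λ_C(1 − cos θ)

For θ = 150°, cos θ = -√3/2 (exact) ≈ -0.8660, so:
1 − cos 150° = 1 − (-√3/2) ≈ 1.8660

Δλ = λ_C × 1.8660 = 2.4263 × 1.8660 = 4.5276 pm

λ' = 90.9 + 4.5276 = 95.4276 pm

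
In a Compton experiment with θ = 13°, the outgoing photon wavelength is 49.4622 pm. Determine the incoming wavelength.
49.4000 pm

From λ' = λ + Δλ, we have λ = λ' - Δλ

First calculate the Compton shift:
Δλ = λ_C(1 - cos θ)
Δλ = 2.4263 × (1 - cos(13°))
Δλ = 2.4263 × 0.0256
Δλ = 0.0622 pm

Initial wavelength:
λ = λ' - Δλ
λ = 49.4622 - 0.0622
λ = 49.4000 pm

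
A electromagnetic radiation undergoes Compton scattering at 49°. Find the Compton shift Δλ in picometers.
0.8345 pm

Using the Compton scattering formula:
Δλ = λ_C(1 - cos θ)

where λ_C = h/(m_e·c) ≈ 2.4263 pm is the Compton wavelength of an electron.

For θ = 49°:
cos(49°) = 0.6561
1 - cos(49°) = 0.3439

Δλ = 2.4263 × 0.3439
Δλ = 0.8345 pm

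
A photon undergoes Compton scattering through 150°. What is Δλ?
4.5276 pm

Using the Compton scattering formula:
Δλ = λ_C(1 - cos θ)

where λ_C = h/(m_e·c) ≈ 2.4263 pm is the Compton wavelength of an electron.

For θ = 150°:
cos(150°) = -0.8660
1 - cos(150°) = 1.8660

Δλ = 2.4263 × 1.8660
Δλ = 4.5276 pm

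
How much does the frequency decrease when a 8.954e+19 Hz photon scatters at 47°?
1.677e+19 Hz (decrease)

Convert frequency to wavelength (c = 299792458 m/s):
λ₀ = c/f₀ = 299792458/8.954e+19 = 3.3481400e-12 m = 3.3481 pm

Calculate Compton shift:
Δλ = λ_C(1 - cos(47°)) = 0.7716 pm

Final wavelength:
λ' = λ₀ + Δλ = 3.3481 + 0.7716 = 4.1197 pm

Final frequency:
f' = c/λ' = 299792458/4.1197107e-12 = 7.2770270e+19 Hz

Frequency shift (decrease):
Δf = f₀ - f' = 8.954e+19 - 7.2770270e+19 = 1.677e+19 Hz

(Intermediate values are shown rounded; full precision is carried through to the final answer.)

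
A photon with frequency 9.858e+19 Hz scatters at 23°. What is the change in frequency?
5.879e+18 Hz (decrease)

Convert frequency to wavelength (c = 299792458 m/s):
λ₀ = c/f₀ = 299792458/9.858e+19 = 3.0411083e-12 m = 3.0411 pm

Calculate Compton shift:
Δλ = λ_C(1 - cos(23°)) = 0.1929 pm

Final wavelength:
λ' = λ₀ + Δλ = 3.0411 + 0.1929 = 3.2340 pm

Final frequency:
f' = c/λ' = 299792458/3.2339882e-12 = 9.2700542e+19 Hz

Frequency shift (decrease):
Δf = f₀ - f' = 9.858e+19 - 9.2700542e+19 = 5.879e+18 Hz

(Intermediate values are shown rounded; full precision is carried through to the final answer.)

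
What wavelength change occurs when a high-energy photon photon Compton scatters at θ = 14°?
0.0721 pm

Using the Compton scattering formula:
Δλ = λ_C(1 - cos θ)

where λ_C = h/(m_e·c) ≈ 2.4263 pm is the Compton wavelength of an electron.

For θ = 14°:
cos(14°) = 0.9703
1 - cos(14°) = 0.0297

Δλ = 2.4263 × 0.0297
Δλ = 0.0721 pm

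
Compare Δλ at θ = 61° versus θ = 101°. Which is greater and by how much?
101° produces the larger shift by a factor of 2.311

Calculate both shifts using Δλ = λ_C(1 - cos θ):

For θ₁ = 61°:
Δλ₁ = 2.4263 × (1 - cos(61°))
Δλ₁ = 2.4263 × 0.5152
Δλ₁ = 1.2500 pm

For θ₂ = 101°:
Δλ₂ = 2.4263 × (1 - cos(101°))
Δλ₂ = 2.4263 × 1.1908
Δλ₂ = 2.8893 pm

The 101° angle produces the larger shift.
Ratio: 2.8893/1.2500 = 2.311

(Intermediate values are shown rounded; full precision is carried through to the final answer.)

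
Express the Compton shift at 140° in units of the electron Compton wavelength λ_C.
1.7660 λ_C

The Compton shift formula is:
Δλ = λ_C(1 - cos θ)

Dividing both sides by λ_C:
Δλ/λ_C = 1 - cos θ

For θ = 140°:
Δλ/λ_C = 1 - cos(140°)
Δλ/λ_C = 1 - -0.7660
Δλ/λ_C = 1.7660

This means the shift is 1.7660 × λ_C = 4.2850 pm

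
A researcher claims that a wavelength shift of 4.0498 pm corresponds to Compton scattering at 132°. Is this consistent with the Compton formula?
Yes, consistent

Calculate the expected shift for θ = 132°:

Δλ_expected = λ_C(1 - cos(132°))
Δλ_expected = 2.4263 × (1 - cos(132°))
Δλ_expected = 2.4263 × 1.6691
Δλ_expected = 4.0498 pm

Given shift: 4.0498 pm
Expected shift: 4.0498 pm
Difference: 0.0000 pm

The values match. This is consistent with Compton scattering at the stated angle.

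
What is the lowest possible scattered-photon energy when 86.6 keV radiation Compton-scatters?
64.6778 keV (at θ = 180°)

The scattered photon has minimum energy when its wavelength is maximum, i.e., when the Compton shift Δλ = λ_C(1 − cos θ) is maximum. This occurs at θ = 180° (backscattering), giving Δλ_max = 2λ_C = 4.8526 pm.

Initial wavelength: λ₀ = hc/E₀ = 14.3169 pm
Maximum final wavelength: λ'_max = λ₀ + 2λ_C = 14.3169 + 4.8526 = 19.1695 pm
Minimum final energy: E'_min = hc/λ'_max = 64.6778 keV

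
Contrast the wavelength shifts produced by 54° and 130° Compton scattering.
130° produces the larger shift by a factor of 3.985

Calculate both shifts using Δλ = λ_C(1 - cos θ):

For θ₁ = 54°:
Δλ₁ = 2.4263 × (1 - cos(54°))
Δλ₁ = 2.4263 × 0.4122
Δλ₁ = 1.0002 pm

For θ₂ = 130°:
Δλ₂ = 2.4263 × (1 - cos(130°))
Δλ₂ = 2.4263 × 1.6428
Δλ₂ = 3.9859 pm

The 130° angle produces the larger shift.
Ratio: 3.9859/1.0002 = 3.985

(Intermediate values are shown rounded; full precision is carried through to the final answer.)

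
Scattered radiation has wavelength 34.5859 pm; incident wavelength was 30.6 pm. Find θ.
130.00°

First find the wavelength shift:
Δλ = λ' - λ = 34.5859 - 30.6 = 3.9859 pm

Using Δλ = λ_C(1 - cos θ), with λ_C = h/(m_e·c) ≈ 2.42631024 pm:
cos θ = 1 - Δλ/λ_C
cos θ = 1 - 3.9859/2.42631024
cos θ = -0.642783

θ = arccos(-0.642783)
θ = 130.00°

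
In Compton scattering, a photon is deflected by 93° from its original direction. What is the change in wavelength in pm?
2.5533 pm

Using the Compton scattering formula:
Δλ = λ_C(1 - cos θ)

where λ_C = h/(m_e·c) ≈ 2.4263 pm is the Compton wavelength of an electron.

For θ = 93°:
cos(93°) = -0.0523
1 - cos(93°) = 1.0523

Δλ = 2.4263 × 1.0523
Δλ = 2.5533 pm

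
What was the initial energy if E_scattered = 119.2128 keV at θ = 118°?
181.4001 keV

Convert final energy to wavelength (hc ≈ 1239.842 keV·pm):
λ' = hc/E' = 1239.842 / 119.2128 = 10.4002 pm

Calculate the Compton shift:
Δλ = λ_C(1 - cos(118°))
Δλ = 2.4263 × (1 - cos(118°))
Δλ = 3.5654 pm

Initial wavelength:
λ = λ' - Δλ = 10.4002 - 3.5654 = 6.8348 pm

Initial energy:
E = hc/λ = 1239.842 / 6.8348 = 181.4001 keV

(Intermediate values are shown rounded; full precision is carried through to the final answer.)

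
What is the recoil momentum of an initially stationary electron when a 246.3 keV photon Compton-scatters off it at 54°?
1.1132e-22 kg·m/s

The electron is initially at rest, so by conservation of momentum:
p⃗_e = p⃗₀ − p⃗'  (incident photon momentum minus scattered photon momentum)

Photon momentum magnitudes (p = h/λ = E/c):
λ₀ = hc/E₀ = 5.0339 pm → p₀ = h/λ₀ = 1.3163e-22 kg·m/s
Δλ = λ_C(1 − cos 54°) = 1.0002 pm
λ' = 6.0340 pm → p' = h/λ' = 1.0981e-22 kg·m/s

The scattered photon makes angle θ = 54° with the incident direction, so by the law of cosines:
|p⃗_e|² = p₀² + p'² − 2p₀p'cos θ
|p⃗_e|² = (1.3163e-22)² + (1.0981e-22)² − 2·1.3163e-22·1.0981e-22·cos(54°)
|p⃗_e| = 1.1132e-22 kg·m/s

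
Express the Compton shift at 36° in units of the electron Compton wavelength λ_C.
0.1910 λ_C

The Compton shift formula is:
Δλ = λ_C(1 - cos θ)

Dividing both sides by λ_C:
Δλ/λ_C = 1 - cos θ

For θ = 36°:
Δλ/λ_C = 1 - cos(36°)
Δλ/λ_C = 1 - 0.8090
Δλ/λ_C = 0.1910

This means the shift is 0.1910 × λ_C = 0.4634 pm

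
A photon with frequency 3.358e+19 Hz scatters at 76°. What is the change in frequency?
5.736e+18 Hz (decrease)

Convert frequency to wavelength (c = 299792458 m/s):
λ₀ = c/f₀ = 299792458/3.358e+19 = 8.9277087e-12 m = 8.9277 pm

Calculate Compton shift:
Δλ = λ_C(1 - cos(76°)) = 1.8393 pm

Final wavelength:
λ' = λ₀ + Δλ = 8.9277 + 1.8393 = 10.7670 pm

Final frequency:
f' = c/λ' = 299792458/1.0767041e-11 = 2.7843532e+19 Hz

Frequency shift (decrease):
Δf = f₀ - f' = 3.358e+19 - 2.7843532e+19 = 5.736e+18 Hz

(Intermediate values are shown rounded; full precision is carried through to the final answer.)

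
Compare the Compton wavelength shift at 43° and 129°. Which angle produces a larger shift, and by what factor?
129° produces the larger shift by a factor of 6.065

Calculate both shifts using Δλ = λ_C(1 - cos θ):

For θ₁ = 43°:
Δλ₁ = 2.4263 × (1 - cos(43°))
Δλ₁ = 2.4263 × 0.2686
Δλ₁ = 0.6518 pm

For θ₂ = 129°:
Δλ₂ = 2.4263 × (1 - cos(129°))
Δλ₂ = 2.4263 × 1.6293
Δλ₂ = 3.9532 pm

The 129° angle produces the larger shift.
Ratio: 3.9532/0.6518 = 6.065

(Intermediate values are shown rounded; full precision is carried through to the final answer.)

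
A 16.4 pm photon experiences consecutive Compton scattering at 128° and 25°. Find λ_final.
20.5474 pm

Apply Compton shift twice:

First scattering at θ₁ = 128°:
Δλ₁ = λ_C(1 - cos(128°))
Δλ₁ = 2.4263 × 1.6157
Δλ₁ = 3.9201 pm

After first scattering:
λ₁ = 16.4 + 3.9201 = 20.3201 pm

Second scattering at θ₂ = 25°:
Δλ₂ = λ_C(1 - cos(25°))
Δλ₂ = 2.4263 × 0.0937
Δλ₂ = 0.2273 pm

Final wavelength:
λ₂ = 20.3201 + 0.2273 = 20.5474 pm

Total shift: Δλ_total = 3.9201 + 0.2273 = 4.1474 pm

(Intermediate values are shown rounded; full precision is carried through to the final answer.)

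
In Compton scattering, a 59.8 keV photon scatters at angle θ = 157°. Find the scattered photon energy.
48.8264 keV

First convert energy to wavelength:
λ = hc/E, with hc ≈ 1239.842 keV·pm (i.e. 1239.842 eV·nm)

For E = 59.8 keV = 59800 eV:
λ = 1239.842 keV·pm / 59.8 keV
λ = 20.7331 pm

Calculate the Compton shift:
Δλ = λ_C(1 - cos(157°)) = 2.4263 × 1.9205
Δλ = 4.6597 pm

Final wavelength:
λ' = 20.7331 + 4.6597 = 25.3929 pm

Final energy:
E' = hc/λ' = 1239.842 / 25.3929 = 48.8264 keV

(Intermediate values are shown rounded; full precision is carried through to the final answer.)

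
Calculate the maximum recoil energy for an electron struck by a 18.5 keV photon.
1.2491 keV

Maximum energy transfer occurs at θ = 180° (backscattering).

Initial photon: E₀ = 18.5 keV → λ₀ = 67.0185 pm

Maximum Compton shift (at 180°):
Δλ_max = 2λ_C = 2 × 2.4263 = 4.8526 pm

Final wavelength:
λ' = 67.0185 + 4.8526 = 71.8711 pm

Minimum photon energy (maximum energy to electron):
E'_min = hc/λ' = 17.2509 keV

Maximum electron kinetic energy:
K_max = E₀ - E'_min = 18.5000 - 17.2509 = 1.2491 keV

(Intermediate values are shown rounded; full precision is carried through to the final answer.)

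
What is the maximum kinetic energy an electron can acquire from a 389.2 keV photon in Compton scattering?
234.9570 keV

Maximum energy transfer occurs at θ = 180° (backscattering).

Initial photon: E₀ = 389.2 keV → λ₀ = 3.1856 pm

Maximum Compton shift (at 180°):
Δλ_max = 2λ_C = 2 × 2.4263 = 4.8526 pm

Final wavelength:
λ' = 3.1856 + 4.8526 = 8.0382 pm

Minimum photon energy (maximum energy to electron):
E'_min = hc/λ' = 154.2430 keV

Maximum electron kinetic energy:
K_max = E₀ - E'_min = 389.2000 - 154.2430 = 234.9570 keV

(Intermediate values are shown rounded; full precision is carried through to the final answer.)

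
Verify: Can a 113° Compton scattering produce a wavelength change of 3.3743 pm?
Yes, consistent

Calculate the expected shift for θ = 113°:

Δλ_expected = λ_C(1 - cos(113°))
Δλ_expected = 2.4263 × (1 - cos(113°))
Δλ_expected = 2.4263 × 1.3907
Δλ_expected = 3.3743 pm

Given shift: 3.3743 pm
Expected shift: 3.3743 pm
Difference: 0.0000 pm

The values match. This is consistent with Compton scattering at the stated angle.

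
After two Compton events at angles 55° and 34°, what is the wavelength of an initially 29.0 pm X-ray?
30.4494 pm

Apply Compton shift twice:

First scattering at θ₁ = 55°:
Δλ₁ = λ_C(1 - cos(55°))
Δλ₁ = 2.4263 × 0.4264
Δλ₁ = 1.0346 pm

After first scattering:
λ₁ = 29.0 + 1.0346 = 30.0346 pm

Second scattering at θ₂ = 34°:
Δλ₂ = λ_C(1 - cos(34°))
Δλ₂ = 2.4263 × 0.1710
Δλ₂ = 0.4148 pm

Final wavelength:
λ₂ = 30.0346 + 0.4148 = 30.4494 pm

Total shift: Δλ_total = 1.0346 + 0.4148 = 1.4494 pm

(Intermediate values are shown rounded; full precision is carried through to the final answer.)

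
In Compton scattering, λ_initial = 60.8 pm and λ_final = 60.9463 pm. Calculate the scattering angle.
20.00°

First find the wavelength shift:
Δλ = λ' - λ = 60.9463 - 60.8 = 0.1463 pm

Using Δλ = λ_C(1 - cos θ), with λ_C = h/(m_e·c) ≈ 2.42631024 pm:
cos θ = 1 - Δλ/λ_C
cos θ = 1 - 0.1463/2.42631024
cos θ = 0.939703

θ = arccos(0.939703)
θ = 20.00°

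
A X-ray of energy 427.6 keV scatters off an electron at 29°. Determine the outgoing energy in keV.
386.9973 keV

First convert energy to wavelength:
λ = hc/E, with hc ≈ 1239.842 keV·pm (i.e. 1239.842 eV·nm)

For E = 427.6 keV = 427600 eV:
λ = 1239.842 keV·pm / 427.6 keV
λ = 2.8995 pm

Calculate the Compton shift:
Δλ = λ_C(1 - cos(29°)) = 2.4263 × 0.1254
Δλ = 0.3042 pm

Final wavelength:
λ' = 2.8995 + 0.3042 = 3.2037 pm

Final energy:
E' = hc/λ' = 1239.842 / 3.2037 = 386.9973 keV

(Intermediate values are shown rounded; full precision is carried through to the final answer.)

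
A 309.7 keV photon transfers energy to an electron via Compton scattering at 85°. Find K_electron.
110.3110 keV

By energy conservation: K_e = E_initial - E_final

First find the scattered photon energy:
Initial wavelength: λ = hc/E = 4.0034 pm
Compton shift: Δλ = λ_C(1 - cos(85°)) = 2.2148 pm
Final wavelength: λ' = 4.0034 + 2.2148 = 6.2182 pm
Final photon energy: E' = hc/λ' = 199.3890 keV

Electron kinetic energy:
K_e = E - E' = 309.7000 - 199.3890 = 110.3110 keV

(Intermediate values are shown rounded; full precision is carried through to the final answer.)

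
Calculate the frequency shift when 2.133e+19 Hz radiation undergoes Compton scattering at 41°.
8.665e+17 Hz (decrease)

Convert frequency to wavelength (c = 299792458 m/s):
λ₀ = c/f₀ = 299792458/2.133e+19 = 1.4054968e-11 m = 14.0550 pm

Calculate Compton shift:
Δλ = λ_C(1 - cos(41°)) = 0.5952 pm

Final wavelength:
λ' = λ₀ + Δλ = 14.0550 + 0.5952 = 14.6501 pm

Final frequency:
f' = c/λ' = 299792458/1.4650118e-11 = 2.0463484e+19 Hz

Frequency shift (decrease):
Δf = f₀ - f' = 2.133e+19 - 2.0463484e+19 = 8.665e+17 Hz

(Intermediate values are shown rounded; full precision is carried through to the final answer.)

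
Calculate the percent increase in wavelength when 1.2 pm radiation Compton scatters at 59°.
98.0557%

Calculate the Compton shift:
Δλ = λ_C(1 - cos(59°))
Δλ = 2.4263 × (1 - cos(59°))
Δλ = 2.4263 × 0.4850
Δλ = 1.1767 pm

Percentage change:
(Δλ/λ₀) × 100 = (1.1767/1.2) × 100
= 98.0557%

(Intermediate values are shown rounded; full precision is carried through to the final answer.)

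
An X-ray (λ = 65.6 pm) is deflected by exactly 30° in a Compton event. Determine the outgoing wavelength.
65.9251 pm

Using the Compton formula: λ' = λ + λ_C(1 − cos θ)

For θ = 30°, cos θ = √3/2 (exact) ≈ 0.8660, so:
1 − cos 30° = 1 − (√3/2) ≈ 0.1340

Δλ = λ_C × 0.1340 = 2.4263 × 0.1340 = 0.3251 pm

λ' = 65.6 + 0.3251 = 65.9251 pm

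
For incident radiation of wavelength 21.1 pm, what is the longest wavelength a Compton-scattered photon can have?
25.9526 pm (at θ = 180°)

The Compton shift is Δλ = λ_C(1 − cos θ).

Since cos θ ranges from −1 to 1, the factor (1 − cos θ) ranges from 0 to 2; the maximum shift occurs at θ = 180° (backscattering):
Δλ_max = 2λ_C = 2 × 2.4263 pm = 4.8526 pm

Maximum scattered wavelength:
λ'_max = λ₀ + Δλ_max = 21.1 + 4.8526 = 25.9526 pm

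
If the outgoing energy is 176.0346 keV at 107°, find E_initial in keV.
317.2998 keV

Convert final energy to wavelength (hc ≈ 1239.842 keV·pm):
λ' = hc/E' = 1239.842 / 176.0346 = 7.0432 pm

Calculate the Compton shift:
Δλ = λ_C(1 - cos(107°))
Δλ = 2.4263 × (1 - cos(107°))
Δλ = 3.1357 pm

Initial wavelength:
λ = λ' - Δλ = 7.0432 - 3.1357 = 3.9075 pm

Initial energy:
E = hc/λ = 1239.842 / 3.9075 = 317.2998 keV

(Intermediate values are shown rounded; full precision is carried through to the final answer.)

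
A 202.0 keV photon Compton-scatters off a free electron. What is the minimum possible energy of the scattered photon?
112.8108 keV (at θ = 180°)

The scattered photon has minimum energy when its wavelength is maximum, i.e., when the Compton shift Δλ = λ_C(1 − cos θ) is maximum. This occurs at θ = 180° (backscattering), giving Δλ_max = 2λ_C = 4.8526 pm.

Initial wavelength: λ₀ = hc/E₀ = 6.1378 pm
Maximum final wavelength: λ'_max = λ₀ + 2λ_C = 6.1378 + 4.8526 = 10.9905 pm
Minimum final energy: E'_min = hc/λ'_max = 112.8108 keV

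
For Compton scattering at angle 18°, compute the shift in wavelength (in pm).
0.1188 pm

Using the Compton scattering formula:
Δλ = λ_C(1 - cos θ)

where λ_C = h/(m_e·c) ≈ 2.4263 pm is the Compton wavelength of an electron.

For θ = 18°:
cos(18°) = 0.9511
1 - cos(18°) = 0.0489

Δλ = 2.4263 × 0.0489
Δλ = 0.1188 pm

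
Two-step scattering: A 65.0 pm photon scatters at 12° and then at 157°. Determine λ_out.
69.7128 pm

Apply Compton shift twice:

First scattering at θ₁ = 12°:
Δλ₁ = λ_C(1 - cos(12°))
Δλ₁ = 2.4263 × 0.0219
Δλ₁ = 0.0530 pm

After first scattering:
λ₁ = 65.0 + 0.0530 = 65.0530 pm

Second scattering at θ₂ = 157°:
Δλ₂ = λ_C(1 - cos(157°))
Δλ₂ = 2.4263 × 1.9205
Δλ₂ = 4.6597 pm

Final wavelength:
λ₂ = 65.0530 + 4.6597 = 69.7128 pm

Total shift: Δλ_total = 0.0530 + 4.6597 = 4.7128 pm

(Intermediate values are shown rounded; full precision is carried through to the final answer.)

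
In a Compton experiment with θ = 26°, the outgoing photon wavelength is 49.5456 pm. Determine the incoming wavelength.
49.3000 pm

From λ' = λ + Δλ, we have λ = λ' - Δλ

First calculate the Compton shift:
Δλ = λ_C(1 - cos θ)
Δλ = 2.4263 × (1 - cos(26°))
Δλ = 2.4263 × 0.1012
Δλ = 0.2456 pm

Initial wavelength:
λ = λ' - Δλ
λ = 49.5456 - 0.2456
λ = 49.3000 pm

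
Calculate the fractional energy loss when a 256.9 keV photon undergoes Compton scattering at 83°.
0.3063 (or 30.63%)

Calculate initial and final photon energies:

Initial: E₀ = 256.9 keV → λ₀ = 4.8262 pm
Compton shift: Δλ = 2.1306 pm
Final wavelength: λ' = 6.9568 pm
Final energy: E' = 178.2206 keV

Fractional energy loss:
(E₀ - E')/E₀ = (256.9000 - 178.2206)/256.9000
= 78.6794/256.9000
= 0.3063
= 30.63%

(Intermediate values are shown rounded; full precision is carried through to the final answer.)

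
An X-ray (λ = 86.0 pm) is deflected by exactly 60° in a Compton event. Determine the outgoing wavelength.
87.2132 pm

Using the Compton formula: λ' = λ + λ_C(1 − cos θ)

For θ = 60°, cos θ = 1/2 (exact) = 0.5000, so:
1 − cos 60° = 1 − (1/2) = 0.5000

Δλ = λ_C × 0.5000 = 2.4263 × 0.5000 = 1.2132 pm

λ' = 86.0 + 1.2132 = 87.2132 pm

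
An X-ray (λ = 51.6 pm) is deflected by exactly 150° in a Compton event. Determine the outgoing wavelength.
56.1276 pm

Using the Compton formula: λ' = λ + λ_C(1 − cos θ)

For θ = 150°, cos θ = -√3/2 (exact) ≈ -0.8660, so:
1 − cos 150° = 1 − (-√3/2) ≈ 1.8660

Δλ = λ_C × 1.8660 = 2.4263 × 1.8660 = 4.5276 pm

λ' = 51.6 + 4.5276 = 56.1276 pm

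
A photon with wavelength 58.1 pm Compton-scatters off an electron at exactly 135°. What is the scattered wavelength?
62.2420 pm

Using the Compton formula: λ' = λ + λ_C(1 − cos θ)

For θ = 135°, cos θ = -√2/2 (exact) ≈ -0.7071, so:
1 − cos 135° = 1 − (-√2/2) ≈ 1.7071

Δλ = λ_C × 1.7071 = 2.4263 × 1.7071 = 4.1420 pm

λ' = 58.1 + 4.1420 = 62.2420 pm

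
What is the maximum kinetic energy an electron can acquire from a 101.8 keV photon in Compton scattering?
29.0044 keV

Maximum energy transfer occurs at θ = 180° (backscattering).

Initial photon: E₀ = 101.8 keV → λ₀ = 12.1792 pm

Maximum Compton shift (at 180°):
Δλ_max = 2λ_C = 2 × 2.4263 = 4.8526 pm

Final wavelength:
λ' = 12.1792 + 4.8526 = 17.0318 pm

Minimum photon energy (maximum energy to electron):
E'_min = hc/λ' = 72.7956 keV

Maximum electron kinetic energy:
K_max = E₀ - E'_min = 101.8000 - 72.7956 = 29.0044 keV

(Intermediate values are shown rounded; full precision is carried through to the final answer.)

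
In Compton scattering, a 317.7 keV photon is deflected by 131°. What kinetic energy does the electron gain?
161.1675 keV

By energy conservation: K_e = E_initial - E_final

First find the scattered photon energy:
Initial wavelength: λ = hc/E = 3.9026 pm
Compton shift: Δλ = λ_C(1 - cos(131°)) = 4.0181 pm
Final wavelength: λ' = 3.9026 + 4.0181 = 7.9207 pm
Final photon energy: E' = hc/λ' = 156.5325 keV

Electron kinetic energy:
K_e = E - E' = 317.7000 - 156.5325 = 161.1675 keV

(Intermediate values are shown rounded; full precision is carried through to the final answer.)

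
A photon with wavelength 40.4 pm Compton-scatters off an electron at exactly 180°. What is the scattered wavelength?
45.2526 pm

Using the Compton formula: λ' = λ + λ_C(1 − cos θ)

For θ = 180°, cos θ = -1 (exact) = -1.0000, so:
1 − cos 180° = 1 − (-1) = 2.0000

Δλ = λ_C × 2.0000 = 2.4263 × 2.0000 = 4.8526 pm

λ' = 40.4 + 4.8526 = 45.2526 pm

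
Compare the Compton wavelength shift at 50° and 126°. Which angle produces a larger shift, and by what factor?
126° produces the larger shift by a factor of 4.445

Calculate both shifts using Δλ = λ_C(1 - cos θ):

For θ₁ = 50°:
Δλ₁ = 2.4263 × (1 - cos(50°))
Δλ₁ = 2.4263 × 0.3572
Δλ₁ = 0.8667 pm

For θ₂ = 126°:
Δλ₂ = 2.4263 × (1 - cos(126°))
Δλ₂ = 2.4263 × 1.5878
Δλ₂ = 3.8525 pm

The 126° angle produces the larger shift.
Ratio: 3.8525/0.8667 = 4.445

(Intermediate values are shown rounded; full precision is carried through to the final answer.)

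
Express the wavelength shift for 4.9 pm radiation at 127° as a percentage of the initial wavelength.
79.3163%

Calculate the Compton shift:
Δλ = λ_C(1 - cos(127°))
Δλ = 2.4263 × (1 - cos(127°))
Δλ = 2.4263 × 1.6018
Δλ = 3.8865 pm

Percentage change:
(Δλ/λ₀) × 100 = (3.8865/4.9) × 100
= 79.3163%

(Intermediate values are shown rounded; full precision is carried through to the final answer.)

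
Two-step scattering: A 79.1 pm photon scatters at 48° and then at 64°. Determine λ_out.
81.2655 pm

Apply Compton shift twice:

First scattering at θ₁ = 48°:
Δλ₁ = λ_C(1 - cos(48°))
Δλ₁ = 2.4263 × 0.3309
Δλ₁ = 0.8028 pm

After first scattering:
λ₁ = 79.1 + 0.8028 = 79.9028 pm

Second scattering at θ₂ = 64°:
Δλ₂ = λ_C(1 - cos(64°))
Δλ₂ = 2.4263 × 0.5616
Δλ₂ = 1.3627 pm

Final wavelength:
λ₂ = 79.9028 + 1.3627 = 81.2655 pm

Total shift: Δλ_total = 0.8028 + 1.3627 = 2.1655 pm

(Intermediate values are shown rounded; full precision is carried through to the final answer.)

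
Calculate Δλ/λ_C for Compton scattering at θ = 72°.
0.6910 λ_C

The Compton shift formula is:
Δλ = λ_C(1 - cos θ)

Dividing both sides by λ_C:
Δλ/λ_C = 1 - cos θ

For θ = 72°:
Δλ/λ_C = 1 - cos(72°)
Δλ/λ_C = 1 - 0.3090
Δλ/λ_C = 0.6910

This means the shift is 0.6910 × λ_C = 1.6765 pm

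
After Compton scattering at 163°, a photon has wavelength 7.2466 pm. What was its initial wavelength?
2.5000 pm

From λ' = λ + Δλ, we have λ = λ' - Δλ

First calculate the Compton shift:
Δλ = λ_C(1 - cos θ)
Δλ = 2.4263 × (1 - cos(163°))
Δλ = 2.4263 × 1.9563
Δλ = 4.7466 pm

Initial wavelength:
λ = λ' - Δλ
λ = 7.2466 - 4.7466
λ = 2.5000 pm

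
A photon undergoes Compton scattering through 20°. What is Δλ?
0.1463 pm

Using the Compton scattering formula:
Δλ = λ_C(1 - cos θ)

where λ_C = h/(m_e·c) ≈ 2.4263 pm is the Compton wavelength of an electron.

For θ = 20°:
cos(20°) = 0.9397
1 - cos(20°) = 0.0603

Δλ = 2.4263 × 0.0603
Δλ = 0.1463 pm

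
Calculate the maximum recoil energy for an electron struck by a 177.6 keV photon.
72.8280 keV

Maximum energy transfer occurs at θ = 180° (backscattering).

Initial photon: E₀ = 177.6 keV → λ₀ = 6.9811 pm

Maximum Compton shift (at 180°):
Δλ_max = 2λ_C = 2 × 2.4263 = 4.8526 pm

Final wavelength:
λ' = 6.9811 + 4.8526 = 11.8337 pm

Minimum photon energy (maximum energy to electron):
E'_min = hc/λ' = 104.7720 keV

Maximum electron kinetic energy:
K_max = E₀ - E'_min = 177.6000 - 104.7720 = 72.8280 keV

(Intermediate values are shown rounded; full precision is carried through to the final answer.)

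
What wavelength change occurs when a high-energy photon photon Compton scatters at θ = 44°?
0.6810 pm

Using the Compton scattering formula:
Δλ = λ_C(1 - cos θ)

where λ_C = h/(m_e·c) ≈ 2.4263 pm is the Compton wavelength of an electron.

For θ = 44°:
cos(44°) = 0.7193
1 - cos(44°) = 0.2807

Δλ = 2.4263 × 0.2807
Δλ = 0.6810 pm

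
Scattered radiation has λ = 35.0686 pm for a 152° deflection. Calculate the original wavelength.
30.5000 pm

From λ' = λ + Δλ, we have λ = λ' - Δλ

First calculate the Compton shift:
Δλ = λ_C(1 - cos θ)
Δλ = 2.4263 × (1 - cos(152°))
Δλ = 2.4263 × 1.8829
Δλ = 4.5686 pm

Initial wavelength:
λ = λ' - Δλ
λ = 35.0686 - 4.5686
λ = 30.5000 pm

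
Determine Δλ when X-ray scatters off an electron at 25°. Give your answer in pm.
0.2273 pm

Using the Compton scattering formula:
Δλ = λ_C(1 - cos θ)

where λ_C = h/(m_e·c) ≈ 2.4263 pm is the Compton wavelength of an electron.

For θ = 25°:
cos(25°) = 0.9063
1 - cos(25°) = 0.0937

Δλ = 2.4263 × 0.0937
Δλ = 0.2273 pm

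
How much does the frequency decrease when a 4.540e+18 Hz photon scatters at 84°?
1.446e+17 Hz (decrease)

Convert frequency to wavelength (c = 299792458 m/s):
λ₀ = c/f₀ = 299792458/4.540e+18 = 6.6033581e-11 m = 66.0336 pm

Calculate Compton shift:
Δλ = λ_C(1 - cos(84°)) = 2.1727 pm

Final wavelength:
λ' = λ₀ + Δλ = 66.0336 + 2.1727 = 68.2063 pm

Final frequency:
f' = c/λ' = 299792458/6.8206273e-11 = 4.3953796e+18 Hz

Frequency shift (decrease):
Δf = f₀ - f' = 4.540e+18 - 4.3953796e+18 = 1.446e+17 Hz

(Intermediate values are shown rounded; full precision is carried through to the final answer.)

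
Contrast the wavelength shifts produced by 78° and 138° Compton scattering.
138° produces the larger shift by a factor of 2.201

Calculate both shifts using Δλ = λ_C(1 - cos θ):

For θ₁ = 78°:
Δλ₁ = 2.4263 × (1 - cos(78°))
Δλ₁ = 2.4263 × 0.7921
Δλ₁ = 1.9219 pm

For θ₂ = 138°:
Δλ₂ = 2.4263 × (1 - cos(138°))
Δλ₂ = 2.4263 × 1.7431
Δλ₂ = 4.2294 pm

The 138° angle produces the larger shift.
Ratio: 4.2294/1.9219 = 2.201

(Intermediate values are shown rounded; full precision is carried through to the final answer.)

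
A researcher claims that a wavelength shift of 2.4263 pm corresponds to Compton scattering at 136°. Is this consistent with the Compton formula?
No, inconsistent

Calculate the expected shift for θ = 136°:

Δλ_expected = λ_C(1 - cos(136°))
Δλ_expected = 2.4263 × (1 - cos(136°))
Δλ_expected = 2.4263 × 1.7193
Δλ_expected = 4.1717 pm

Given shift: 2.4263 pm
Expected shift: 4.1717 pm
Difference: 1.7453 pm

The values do not match. The given shift corresponds to θ ≈ 90.0°, not 136°.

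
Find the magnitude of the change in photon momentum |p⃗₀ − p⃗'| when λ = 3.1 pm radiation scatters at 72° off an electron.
2.1588e-22 kg·m/s

Photon momentum magnitude is p = h/λ.

Initial momentum:
p₀ = h/λ = 6.6261e-34/3.1000e-12 = 2.1374e-22 kg·m/s

After scattering:
λ' = λ + Δλ = 3.1 + 1.6765 = 4.7765 pm
p' = h/λ' = 6.6261e-34/4.7765e-12 = 1.3872e-22 kg·m/s

Momentum is a vector; the scattered photon's direction makes angle θ = 72° with the incident direction. The magnitude of the vector change Δp⃗ = p⃗₀ − p⃗' is found from the law of cosines:
|Δp⃗|² = p₀² + p'² − 2p₀p'cos θ
|Δp⃗|² = (2.1374e-22)² + (1.3872e-22)² − 2·2.1374e-22·1.3872e-22·cos(72°)
|Δp⃗| = 2.1588e-22 kg·m/s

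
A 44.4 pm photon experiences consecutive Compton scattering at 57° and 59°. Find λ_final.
46.6815 pm

Apply Compton shift twice:

First scattering at θ₁ = 57°:
Δλ₁ = λ_C(1 - cos(57°))
Δλ₁ = 2.4263 × 0.4554
Δλ₁ = 1.1048 pm

After first scattering:
λ₁ = 44.4 + 1.1048 = 45.5048 pm

Second scattering at θ₂ = 59°:
Δλ₂ = λ_C(1 - cos(59°))
Δλ₂ = 2.4263 × 0.4850
Δλ₂ = 1.1767 pm

Final wavelength:
λ₂ = 45.5048 + 1.1767 = 46.6815 pm

Total shift: Δλ_total = 1.1048 + 1.1767 = 2.2815 pm

(Intermediate values are shown rounded; full precision is carried through to the final answer.)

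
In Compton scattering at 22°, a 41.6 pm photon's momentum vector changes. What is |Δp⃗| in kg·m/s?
6.0659e-24 kg·m/s

Photon momentum magnitude is p = h/λ.

Initial momentum:
p₀ = h/λ = 6.6261e-34/4.1600e-11 = 1.5928e-23 kg·m/s

After scattering:
λ' = λ + Δλ = 41.6 + 0.1767 = 41.7767 pm
p' = h/λ' = 6.6261e-34/4.1777e-11 = 1.5861e-23 kg·m/s

Momentum is a vector; the scattered photon's direction makes angle θ = 22° with the incident direction. The magnitude of the vector change Δp⃗ = p⃗₀ − p⃗' is found from the law of cosines:
|Δp⃗|² = p₀² + p'² − 2p₀p'cos θ
|Δp⃗|² = (1.5928e-23)² + (1.5861e-23)² − 2·1.5928e-23·1.5861e-23·cos(22°)
|Δp⃗| = 6.0659e-24 kg·m/s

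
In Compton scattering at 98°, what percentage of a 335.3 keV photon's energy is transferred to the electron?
0.4277 (or 42.77%)

Calculate initial and final photon energies:

Initial: E₀ = 335.3 keV → λ₀ = 3.6977 pm
Compton shift: Δλ = 2.7640 pm
Final wavelength: λ' = 6.4617 pm
Final energy: E' = 191.8756 keV

Fractional energy loss:
(E₀ - E')/E₀ = (335.3000 - 191.8756)/335.3000
= 143.4244/335.3000
= 0.4277
= 42.77%

(Intermediate values are shown rounded; full precision is carried through to the final answer.)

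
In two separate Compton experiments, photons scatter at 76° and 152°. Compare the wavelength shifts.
152° produces the larger shift by a factor of 2.484

Calculate both shifts using Δλ = λ_C(1 - cos θ):

For θ₁ = 76°:
Δλ₁ = 2.4263 × (1 - cos(76°))
Δλ₁ = 2.4263 × 0.7581
Δλ₁ = 1.8393 pm

For θ₂ = 152°:
Δλ₂ = 2.4263 × (1 - cos(152°))
Δλ₂ = 2.4263 × 1.8829
Δλ₂ = 4.5686 pm

The 152° angle produces the larger shift.
Ratio: 4.5686/1.8393 = 2.484

(Intermediate values are shown rounded; full precision is carried through to the final answer.)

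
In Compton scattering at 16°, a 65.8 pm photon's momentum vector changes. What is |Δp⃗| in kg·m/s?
2.8010e-24 kg·m/s

Photon momentum magnitude is p = h/λ.

Initial momentum:
p₀ = h/λ = 6.6261e-34/6.5800e-11 = 1.0070e-23 kg·m/s

After scattering:
λ' = λ + Δλ = 65.8 + 0.0940 = 65.8940 pm
p' = h/λ' = 6.6261e-34/6.5894e-11 = 1.0056e-23 kg·m/s

Momentum is a vector; the scattered photon's direction makes angle θ = 16° with the incident direction. The magnitude of the vector change Δp⃗ = p⃗₀ − p⃗' is found from the law of cosines:
|Δp⃗|² = p₀² + p'² − 2p₀p'cos θ
|Δp⃗|² = (1.0070e-23)² + (1.0056e-23)² − 2·1.0070e-23·1.0056e-23·cos(16°)
|Δp⃗| = 2.8010e-24 kg·m/s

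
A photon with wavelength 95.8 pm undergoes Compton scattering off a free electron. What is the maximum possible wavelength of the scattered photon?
100.6526 pm (at θ = 180°)

The Compton shift is Δλ = λ_C(1 − cos θ).

Since cos θ ranges from −1 to 1, the factor (1 − cos θ) ranges from 0 to 2; the maximum shift occurs at θ = 180° (backscattering):
Δλ_max = 2λ_C = 2 × 2.4263 pm = 4.8526 pm

Maximum scattered wavelength:
λ'_max = λ₀ + Δλ_max = 95.8 + 4.8526 = 100.6526 pm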